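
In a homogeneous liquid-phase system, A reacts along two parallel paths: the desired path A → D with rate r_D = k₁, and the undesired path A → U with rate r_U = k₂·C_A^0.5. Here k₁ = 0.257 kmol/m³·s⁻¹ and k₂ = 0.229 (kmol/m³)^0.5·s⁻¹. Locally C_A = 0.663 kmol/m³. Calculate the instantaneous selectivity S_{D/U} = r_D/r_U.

1.38

S_{D/U} = r_D/r_U = (k₁)/(k₂·C_A^0.5) = (k₁/k₂)·C_A^-0.5.
= (0.257) / (0.229×0.6630^0.5) = 0.2570/0.1865 = 1.38.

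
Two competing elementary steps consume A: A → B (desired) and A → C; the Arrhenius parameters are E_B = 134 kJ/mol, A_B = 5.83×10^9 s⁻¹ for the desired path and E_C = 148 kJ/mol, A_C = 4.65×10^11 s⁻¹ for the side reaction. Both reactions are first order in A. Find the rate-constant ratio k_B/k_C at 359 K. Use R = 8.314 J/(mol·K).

With equal orders, S_{B/C} = k_B/k_C = (A_B/A_C)·exp[(E_C−E_B)/(RT)].
(E_C−E_B)/(RT) = (148−134)×10³/(8.314×359) = 14000/2985 = 4.691.
k_B/k_C = (5.83×10^9/4.65×10^11)·exp(4.691) = 0.01254 × 108.9 = 1.37.
Since E_B < E_C, lowering the temperature improves selectivity toward B.

1.37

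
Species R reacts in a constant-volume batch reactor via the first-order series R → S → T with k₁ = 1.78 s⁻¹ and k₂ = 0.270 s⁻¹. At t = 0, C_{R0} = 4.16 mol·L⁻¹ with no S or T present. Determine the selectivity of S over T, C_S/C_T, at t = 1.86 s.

The intermediate concentration in a first-order A→B→C sequence is C_S = k₁C_{R0}(e^(−k₁t) − e^(−k₂t))/(k₂−k₁).
e^(−k₁t) = e^(−1.78×1.86) = e^(−3.311) = 0.03649; e^(−k₂t) = e^(−0.5022) = 0.6052.
C_S = 1.78×4.16/(0.270−1.78) × (0.03649−0.6052) = (-4.904)×(-0.5687) = 2.789 mol·L⁻¹.
C_R = C_{R0}e^(−k₁t) = 0.1518 mol·L⁻¹, so C_T = C_{R0}−C_R−C_S = 1.219 mol·L⁻¹; C_S/C_T = 2.29.

2.29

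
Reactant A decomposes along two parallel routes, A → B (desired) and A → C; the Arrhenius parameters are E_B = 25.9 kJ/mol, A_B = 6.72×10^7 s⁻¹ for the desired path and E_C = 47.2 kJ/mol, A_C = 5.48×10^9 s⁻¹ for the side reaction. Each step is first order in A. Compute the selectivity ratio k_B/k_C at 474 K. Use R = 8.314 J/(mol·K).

With equal orders, S_{B/C} = k_B/k_C = (A_B/A_C)·exp[(E_C−E_B)/(RT)].
(E_C−E_B)/(RT) = (47.2−25.9)×10³/(8.314×474) = 21300/3941 = 5.405.
k_B/k_C = (6.72×10^7/5.48×10^9)·exp(5.405) = 0.01226 × 222.5 = 2.73.

2.73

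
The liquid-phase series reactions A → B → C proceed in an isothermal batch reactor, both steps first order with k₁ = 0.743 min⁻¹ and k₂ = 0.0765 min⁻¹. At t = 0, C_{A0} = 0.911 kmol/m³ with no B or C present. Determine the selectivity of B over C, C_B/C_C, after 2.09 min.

9.62

The intermediate concentration in a first-order A→B→C sequence is C_B = k₁C_{A0}(e^(−k₁t) − e^(−k₂t))/(k₂−k₁).
e^(−k₁t) = e^(−0.743×2.09) = e^(−1.553) = 0.2116; e^(−k₂t) = e^(−0.1599) = 0.8522.
C_B = 0.743×0.911/(0.0765−0.743) × (0.2116−0.8522) = (-1.016)×(-0.6406) = 0.6506 kmol/m³.
C_A = C_{A0}e^(−k₁t) = 0.1928 kmol/m³, so C_C = C_{A0}−C_A−C_B = 0.06762 kmol/m³; C_B/C_C = 9.62.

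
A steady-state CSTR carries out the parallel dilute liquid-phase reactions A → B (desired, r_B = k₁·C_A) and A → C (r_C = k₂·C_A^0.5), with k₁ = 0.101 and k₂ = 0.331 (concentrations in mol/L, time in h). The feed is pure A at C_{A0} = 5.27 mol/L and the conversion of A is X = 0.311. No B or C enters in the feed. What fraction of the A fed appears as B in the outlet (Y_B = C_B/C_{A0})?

Exit C_A = C_{A0}(1−X) = 5.27×0.689 = 3.631 mol/L.
In a CSTR the entire volume is at exit conditions, so r_B = 0.101×3.631 = 0.3667 and r_C = 0.331×3.631^0.5 = 0.6307.
Fraction of consumed A going to B: r_B/(r_B+r_C) = 0.3677.
C_B = 0.3677·C_{A0}·X = 0.3677×5.27×0.311 = 0.603 mol/L; Y_B = C_B/C_{A0} = 0.114.

0.114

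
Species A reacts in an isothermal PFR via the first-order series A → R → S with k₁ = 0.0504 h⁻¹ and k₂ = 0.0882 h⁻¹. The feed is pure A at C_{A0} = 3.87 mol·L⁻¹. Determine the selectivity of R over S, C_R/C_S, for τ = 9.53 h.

The intermediate concentration in a first-order A→B→C sequence is C_R = k₁C_{A0}(e^(−k₁τ) − e^(−k₂τ))/(k₂−k₁).
e^(−k₁τ) = e^(−0.0504×9.53) = e^(−0.4803) = 0.6186; e^(−k₂τ) = e^(−0.8405) = 0.4315.
C_R = 0.0504×3.87/(0.0882−0.0504) × (0.6186−0.4315) = 5.160×0.1871 = 0.9655 mol·L⁻¹.
C_A = C_{A0}e^(−k₁τ) = 2.394 mol·L⁻¹, so C_S = C_{A0}−C_A−C_R = 0.5105 mol·L⁻¹; C_R/C_S = 1.89.

1.89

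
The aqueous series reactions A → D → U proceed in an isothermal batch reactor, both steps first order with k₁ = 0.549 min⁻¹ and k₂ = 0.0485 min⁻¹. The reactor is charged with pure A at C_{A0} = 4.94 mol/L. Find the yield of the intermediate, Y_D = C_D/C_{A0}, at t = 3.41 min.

0.761

The intermediate concentration in a first-order A→B→C sequence is C_D = k₁C_{A0}(e^(−k₁t) − e^(−k₂t))/(k₂−k₁).
e^(−k₁t) = e^(−0.549×3.41) = e^(−1.872) = 0.1538; e^(−k₂t) = e^(−0.1654) = 0.8476.
C_D = 0.549×4.94/(0.0485−0.549) × (0.1538−0.8476) = (-5.419)×(-0.6938) = 3.759 mol/L.
Y_D = C_D/C_{A0} = 3.759/4.94 = 0.761.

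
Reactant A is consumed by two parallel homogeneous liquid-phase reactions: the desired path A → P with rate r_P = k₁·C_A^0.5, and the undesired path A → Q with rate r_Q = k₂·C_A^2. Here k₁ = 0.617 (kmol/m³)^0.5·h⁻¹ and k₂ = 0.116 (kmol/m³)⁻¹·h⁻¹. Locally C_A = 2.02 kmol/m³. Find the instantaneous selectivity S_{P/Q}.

1.85

S_{P/Q} = r_P/r_Q = (k₁·C_A^0.5)/(k₂·C_A^2) = (k₁/k₂)·C_A^-1.5.
= (0.617×2.020^0.5) / (0.116×2.020^2) = 0.8769/0.4733 = 1.85.
The undesired path is higher order in A, so low C_A (CSTR or dilute feed) favours P.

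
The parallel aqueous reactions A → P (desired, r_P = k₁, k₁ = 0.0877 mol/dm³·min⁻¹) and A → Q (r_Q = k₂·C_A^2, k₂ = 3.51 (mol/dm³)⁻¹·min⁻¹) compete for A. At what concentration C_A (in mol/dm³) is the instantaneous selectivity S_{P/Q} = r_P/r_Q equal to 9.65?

0.0509 mol/dm³

S_{P/Q} = (k₁/k₂)·C_A^-2 ⇒ C_A = (S·k₂/k₁)^(-0.5).
= (9.65×3.51/0.0877)^(-0.5) = (386.2)^(-0.5) = 0.0509 mol/dm³.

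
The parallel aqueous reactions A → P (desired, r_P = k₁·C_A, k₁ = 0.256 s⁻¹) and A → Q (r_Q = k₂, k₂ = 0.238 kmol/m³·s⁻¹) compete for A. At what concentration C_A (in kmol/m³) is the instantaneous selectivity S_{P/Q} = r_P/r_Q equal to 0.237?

S_{P/Q} = (k₁/k₂)·C_A ⇒ C_A = S·k₂/k₁.
= 0.237×0.238/0.256 = 0.220 kmol/m³.

0.220 kmol/m³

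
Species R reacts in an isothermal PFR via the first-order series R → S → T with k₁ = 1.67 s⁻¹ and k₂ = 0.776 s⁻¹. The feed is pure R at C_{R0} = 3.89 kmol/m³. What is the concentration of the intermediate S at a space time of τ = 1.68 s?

1.53 kmol/m³

Solving the coupled first-order balances gives C_S(τ) = [k₁/(k₂−k₁)]·C_{R0}·(e^(−k₁τ) − e^(−k₂τ)).
e^(−k₁τ) = e^(−1.67×1.68) = e^(−2.806) = 0.06047; e^(−k₂τ) = e^(−1.304) = 0.2715.
C_S = 1.67×3.89/(0.776−1.67) × (0.06047−0.2715) = (-7.267)×(-0.2111) = 1.534 kmol/m³.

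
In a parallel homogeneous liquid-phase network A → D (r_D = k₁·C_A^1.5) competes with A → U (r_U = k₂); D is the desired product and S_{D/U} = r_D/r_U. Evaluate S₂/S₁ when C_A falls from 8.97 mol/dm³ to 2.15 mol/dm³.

0.117

S_{D/U} = (k₁/k₂)·C_A^1.5, so S₂/S₁ = (C_{A,2}/C_{A,1})^1.5.
= (2.15/8.97)^1.5 = (0.2397)^1.5 = 0.117.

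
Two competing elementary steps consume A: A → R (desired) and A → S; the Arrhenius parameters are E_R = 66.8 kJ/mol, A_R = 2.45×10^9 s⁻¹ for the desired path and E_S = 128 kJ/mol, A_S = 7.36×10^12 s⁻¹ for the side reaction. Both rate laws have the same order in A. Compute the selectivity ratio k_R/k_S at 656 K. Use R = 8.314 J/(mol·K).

Since both paths have the same order in A, the concentration cancels and S_{R/S} = k_R/k_S = (A_R/A_S)·exp[(E_S−E_R)/(RT)].
(E_S−E_R)/(RT) = (128−66.8)×10³/(8.314×656) = 61200/5454 = 11.22.
k_R/k_S = (2.45×10^9/7.36×10^12)·exp(11.22) = 3.329×10^-4 × 74694 = 24.9.

24.9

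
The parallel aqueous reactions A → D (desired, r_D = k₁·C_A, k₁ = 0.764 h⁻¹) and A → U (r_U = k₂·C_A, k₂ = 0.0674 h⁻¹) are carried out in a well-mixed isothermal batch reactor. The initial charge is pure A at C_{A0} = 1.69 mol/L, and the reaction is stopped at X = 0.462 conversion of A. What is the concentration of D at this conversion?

C_A = C_{A0}(1−X) = 0.9092 mol/L.
Both paths are first order in A, so the instantaneous fraction to D is constant: dC_D/d(−C_A) = k₁/(k₁+k₂) = 0.9189.
C_D = 0.9189·(C_{A0}−C_A) = 0.9189×0.7808 = 0.717 mol/L.

0.717 mol/L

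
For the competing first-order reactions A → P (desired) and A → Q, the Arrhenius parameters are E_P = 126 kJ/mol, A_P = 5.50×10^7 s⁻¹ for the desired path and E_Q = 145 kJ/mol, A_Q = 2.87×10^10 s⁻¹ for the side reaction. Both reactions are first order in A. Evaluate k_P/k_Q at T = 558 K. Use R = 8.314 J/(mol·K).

0.115

With equal orders, S_{P/Q} = k_P/k_Q = (A_P/A_Q)·exp[(E_Q−E_P)/(RT)].
(E_Q−E_P)/(RT) = (145−126)×10³/(8.314×558) = 19000/4639 = 4.096.
k_P/k_Q = (5.50×10^7/2.87×10^10)·exp(4.096) = 0.001916 × 60.07 = 0.115.
Since E_P < E_Q, lowering the temperature improves selectivity toward P.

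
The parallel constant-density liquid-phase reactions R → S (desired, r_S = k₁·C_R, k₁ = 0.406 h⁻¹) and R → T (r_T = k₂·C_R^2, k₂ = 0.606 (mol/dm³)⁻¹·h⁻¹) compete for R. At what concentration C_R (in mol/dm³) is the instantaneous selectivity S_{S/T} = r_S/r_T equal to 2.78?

0.241 mol/dm³

S_{S/T} = (k₁/k₂)·C_R⁻¹ ⇒ C_R = (S·k₂/k₁)^(-1).
= (2.78×0.606/0.406)^(-1) = (4.149)^(-1) = 0.241 mol/dm³.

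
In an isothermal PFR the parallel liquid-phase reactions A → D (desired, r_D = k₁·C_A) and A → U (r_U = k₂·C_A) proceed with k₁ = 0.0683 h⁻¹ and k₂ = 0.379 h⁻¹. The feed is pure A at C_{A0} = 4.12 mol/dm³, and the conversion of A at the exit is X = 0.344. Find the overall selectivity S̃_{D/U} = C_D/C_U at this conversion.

0.180

C_A = C_{A0}(1−X) = 2.703 mol/dm³.
Both paths are first order in A, so the instantaneous fraction to D is constant: dC_D/d(−C_A) = k₁/(k₁+k₂) = 0.1527.
C_D = 0.1527·(C_{A0}−C_A) = 0.1527×1.417 = 0.216 mol/dm³.
C_U = (C_{A0}−C_A)−C_D = 1.201 mol/dm³; S̃_{D/U} = 0.2164/1.201 = 0.180.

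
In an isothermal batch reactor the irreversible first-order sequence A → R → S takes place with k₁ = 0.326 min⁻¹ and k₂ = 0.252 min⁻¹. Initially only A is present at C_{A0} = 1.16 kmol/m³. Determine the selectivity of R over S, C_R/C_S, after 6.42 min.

0.605

Solving the coupled first-order balances gives C_R(t) = [k₁/(k₂−k₁)]·C_{A0}·(e^(−k₁t) − e^(−k₂t)).
e^(−k₁t) = e^(−0.326×6.42) = e^(−2.093) = 0.1233; e^(−k₂t) = e^(−1.618) = 0.1983.
C_R = 0.326×1.16/(0.252−0.326) × (0.1233−0.1983) = (-5.110)×(-0.07500) = 0.3833 kmol/m³.
C_A = C_{A0}e^(−k₁t) = 0.1431 kmol/m³, so C_S = C_{A0}−C_A−C_R = 0.6337 kmol/m³; C_R/C_S = 0.605.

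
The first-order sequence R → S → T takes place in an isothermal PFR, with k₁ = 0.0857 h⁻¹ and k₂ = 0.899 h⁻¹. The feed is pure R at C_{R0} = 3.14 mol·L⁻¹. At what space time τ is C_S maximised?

Setting dC_S/dτ = 0 gives τ_opt = ln(k₂/k₁)/(k₂−k₁).
= ln(0.899/0.0857)/(0.899−0.0857) = ln(10.49)/0.8133 = 2.350/0.8133 = 2.89 h.

2.89 h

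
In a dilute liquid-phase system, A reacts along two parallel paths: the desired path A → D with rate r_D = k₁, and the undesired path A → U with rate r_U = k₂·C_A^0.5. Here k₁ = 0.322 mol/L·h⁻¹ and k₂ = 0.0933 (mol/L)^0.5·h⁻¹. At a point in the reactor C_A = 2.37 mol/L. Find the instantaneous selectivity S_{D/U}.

S_{D/U} = r_D/r_U = (k₁)/(k₂·C_A^0.5) = (k₁/k₂)·C_A^-0.5.
= (0.322) / (0.0933×2.370^0.5) = 0.3220/0.1436 = 2.24.
The undesired path is higher order in A, so low C_A (CSTR or dilute feed) favours D.

2.24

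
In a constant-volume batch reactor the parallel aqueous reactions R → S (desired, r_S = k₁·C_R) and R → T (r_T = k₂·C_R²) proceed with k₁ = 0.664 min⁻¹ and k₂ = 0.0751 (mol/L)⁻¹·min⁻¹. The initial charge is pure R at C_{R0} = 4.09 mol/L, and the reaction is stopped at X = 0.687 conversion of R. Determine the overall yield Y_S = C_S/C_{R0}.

C_R = C_{R0}(1−X) = 1.280 mol/L.
Along a PFR/batch, dC_S/dC_R = −r_S/(r_S+r_T) = −k₁/(k₁+k₂·C_R).
Integrating from C_{R0} to C_R: C_S = (0.664/0.0751)·ln[(0.664+0.0751·4.09)/(0.664+0.0751·1.28)] = 8.842·ln(0.9712/0.7601) = 2.166 mol/L.
Y_S = C_S/C_{R0} = 2.166/4.09 = 0.530.

0.530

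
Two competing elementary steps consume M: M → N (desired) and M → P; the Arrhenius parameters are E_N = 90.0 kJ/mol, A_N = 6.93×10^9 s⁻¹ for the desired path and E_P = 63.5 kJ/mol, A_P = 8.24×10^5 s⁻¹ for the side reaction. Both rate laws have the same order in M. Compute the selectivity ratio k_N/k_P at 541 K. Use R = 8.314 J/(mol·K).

k_N/k_P = (A_N/A_P)·exp[−(E_N−E_P)/(RT)] = (A_N/A_P)·exp[(E_P−E_N)/(RT)].
(E_P−E_N)/(RT) = (63.5−90.0)×10³/(8.314×541) = -26500/4498 = -5.892.
k_N/k_P = (6.93×10^9/8.24×10^5)·exp(-5.892) = 8410 × 0.002762 = 23.2.
Since E_N > E_P, raising the temperature improves selectivity toward N.

23.2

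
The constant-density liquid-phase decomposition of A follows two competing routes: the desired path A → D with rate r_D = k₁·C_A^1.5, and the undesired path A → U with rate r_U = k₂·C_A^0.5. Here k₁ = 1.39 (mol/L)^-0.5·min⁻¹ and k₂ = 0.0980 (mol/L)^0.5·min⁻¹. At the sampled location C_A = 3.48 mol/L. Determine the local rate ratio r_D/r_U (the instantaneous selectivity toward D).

49.4

S_{D/U} = r_D/r_U = (k₁·C_A^1.5)/(k₂·C_A^0.5) = (k₁/k₂)·C_A.
= (1.39×3.480^1.5) / (0.0980×3.480^0.5) = 9.024/0.1828 = 49.4.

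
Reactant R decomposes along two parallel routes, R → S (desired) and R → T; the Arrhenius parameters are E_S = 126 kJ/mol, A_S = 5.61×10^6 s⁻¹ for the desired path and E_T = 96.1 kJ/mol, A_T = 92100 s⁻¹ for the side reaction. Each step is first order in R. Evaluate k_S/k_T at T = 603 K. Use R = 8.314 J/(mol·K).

0.157

Since both paths have the same order in R, the concentration cancels and S_{S/T} = k_S/k_T = (A_S/A_T)·exp[(E_T−E_S)/(RT)].
(E_T−E_S)/(RT) = (96.1−126)×10³/(8.314×603) = -29900/5013 = -5.964.
k_S/k_T = (5.61×10^6/92100)·exp(-5.964) = 60.91 × 0.002569 = 0.157.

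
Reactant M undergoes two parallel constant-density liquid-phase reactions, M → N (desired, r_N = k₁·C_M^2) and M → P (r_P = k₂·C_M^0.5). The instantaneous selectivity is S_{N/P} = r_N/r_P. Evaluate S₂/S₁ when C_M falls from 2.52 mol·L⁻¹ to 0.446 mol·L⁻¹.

S_{N/P} = (k₁/k₂)·C_M^1.5, so S₂/S₁ = (C_{M,2}/C_{M,1})^1.5.
= (0.446/2.52)^1.5 = (0.1770)^1.5 = 0.0745.
Selectivity toward N falls as C_M falls — high-concentration operation is favoured.

0.0745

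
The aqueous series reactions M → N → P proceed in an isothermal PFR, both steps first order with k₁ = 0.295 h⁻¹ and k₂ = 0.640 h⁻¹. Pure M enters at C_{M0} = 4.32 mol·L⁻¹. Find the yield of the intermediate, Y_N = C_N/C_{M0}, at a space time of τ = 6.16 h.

0.122

Solving the coupled first-order balances gives C_N(τ) = [k₁/(k₂−k₁)]·C_{M0}·(e^(−k₁τ) − e^(−k₂τ)).
e^(−k₁τ) = e^(−0.295×6.16) = e^(−1.817) = 0.1625; e^(−k₂τ) = e^(−3.942) = 0.01940.
C_N = 0.295×4.32/(0.640−0.295) × (0.1625−0.01940) = 3.694×0.1431 = 0.5285 mol·L⁻¹.
Y_N = C_N/C_{M0} = 0.5285/4.32 = 0.122.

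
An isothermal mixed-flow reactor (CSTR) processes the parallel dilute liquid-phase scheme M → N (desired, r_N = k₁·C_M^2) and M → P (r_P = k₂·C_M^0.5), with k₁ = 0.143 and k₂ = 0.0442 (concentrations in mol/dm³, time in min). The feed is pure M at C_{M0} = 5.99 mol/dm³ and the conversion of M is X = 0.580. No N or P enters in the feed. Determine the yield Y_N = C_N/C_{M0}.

Exit C_M = C_{M0}(1−X) = 5.99×0.420 = 2.516 mol/dm³.
A CSTR operates uniformly at the exit composition, giving r_N = 0.9051 and r_P = 0.07011 (each k·C_M^n at C_M = 2.516).
Fraction of consumed M going to N: r_N/(r_N+r_P) = 0.9281.
C_N = 0.9281·C_{M0}·X = 0.9281×5.99×0.580 = 3.22 mol/dm³; Y_N = C_N/C_{M0} = 0.538.

0.538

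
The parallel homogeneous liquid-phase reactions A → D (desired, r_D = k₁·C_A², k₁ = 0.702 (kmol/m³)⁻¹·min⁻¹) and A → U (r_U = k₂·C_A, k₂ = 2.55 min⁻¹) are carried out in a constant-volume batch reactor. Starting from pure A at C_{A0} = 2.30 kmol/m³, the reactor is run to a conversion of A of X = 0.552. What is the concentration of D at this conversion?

C_A = C_{A0}(1−X) = 1.030 kmol/m³.
Along a PFR/batch, dC_U/dC_A = −r_U/(r_D+r_U) = −k₂/(k₂+k₁·C_A).
Integrating from C_{A0} to C_A: C_U = (2.55/0.702)·ln[(2.55+0.702·2.30)/(2.55+0.702·1.03)] = 3.632·ln(4.165/3.273) = 0.8747 kmol/m³.
Then C_D = (C_{A0}−C_A) − C_U = 1.270 − 0.8747 = 0.3949 kmol/m³.

0.395 kmol/m³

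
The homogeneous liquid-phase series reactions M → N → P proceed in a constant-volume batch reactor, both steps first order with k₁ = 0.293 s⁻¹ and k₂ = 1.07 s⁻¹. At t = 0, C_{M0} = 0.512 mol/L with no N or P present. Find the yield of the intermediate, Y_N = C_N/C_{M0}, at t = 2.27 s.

For first-order series with pure M initially, C_N(t) = k₁C_{M0}/(k₂−k₁)·(e^(−k₁t) − e^(−k₂t)).
e^(−k₁t) = e^(−0.293×2.27) = e^(−0.6651) = 0.5142; e^(−k₂t) = e^(−2.429) = 0.08813.
C_N = 0.293×0.512/(1.07−0.293) × (0.5142−0.08813) = 0.1931×0.4261 = 0.08226 mol/L.
Y_N = C_N/C_{M0} = 0.08226/0.512 = 0.161.

0.161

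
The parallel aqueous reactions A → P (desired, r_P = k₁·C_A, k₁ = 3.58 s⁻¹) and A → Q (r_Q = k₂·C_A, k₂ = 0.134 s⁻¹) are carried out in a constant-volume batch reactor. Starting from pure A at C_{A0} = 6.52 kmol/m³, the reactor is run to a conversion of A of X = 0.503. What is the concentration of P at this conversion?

C_A = C_{A0}(1−X) = 3.240 kmol/m³.
Both paths are first order in A, so the instantaneous fraction to P is constant: dC_P/d(−C_A) = k₁/(k₁+k₂) = 0.9639.
C_P = 0.9639·(C_{A0}−C_A) = 0.9639×3.280 = 3.16 kmol/m³.

3.16 kmol/m³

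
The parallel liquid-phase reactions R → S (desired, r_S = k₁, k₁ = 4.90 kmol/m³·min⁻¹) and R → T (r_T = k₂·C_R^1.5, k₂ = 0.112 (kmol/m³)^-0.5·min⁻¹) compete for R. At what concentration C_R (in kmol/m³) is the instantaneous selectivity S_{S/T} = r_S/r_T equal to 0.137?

46.7 kmol/m³

S_{S/T} = (k₁/k₂)·C_R^-1.5 ⇒ C_R = (S·k₂/k₁)^(1/(-1.5)).
= (0.137×0.112/4.90)^(-0.6667) = (0.003131)^(-0.6667) = 46.7 kmol/m³.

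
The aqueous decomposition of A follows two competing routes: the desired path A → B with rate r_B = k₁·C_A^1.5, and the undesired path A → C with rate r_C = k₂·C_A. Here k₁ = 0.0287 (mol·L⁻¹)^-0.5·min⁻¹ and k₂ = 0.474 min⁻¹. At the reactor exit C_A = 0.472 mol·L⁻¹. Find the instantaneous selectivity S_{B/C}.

0.0416

S_{B/C} = r_B/r_C = (k₁·C_A^1.5)/(k₂·C_A) = (k₁/k₂)·C_A^0.5.
= (0.0287×0.4720^1.5) / (0.474×0.4720) = 0.009307/0.2237 = 0.0416.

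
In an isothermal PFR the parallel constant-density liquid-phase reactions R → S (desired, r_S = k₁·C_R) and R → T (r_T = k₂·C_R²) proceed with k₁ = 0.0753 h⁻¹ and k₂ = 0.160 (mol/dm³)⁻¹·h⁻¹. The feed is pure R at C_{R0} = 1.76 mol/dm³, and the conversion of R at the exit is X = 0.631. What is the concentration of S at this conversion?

0.324 mol/dm³

C_R = C_{R0}(1−X) = 0.6494 mol/dm³.
Along a PFR/batch, dC_S/dC_R = −r_S/(r_S+r_T) = −k₁/(k₁+k₂·C_R).
Integrating from C_{R0} to C_R: C_S = (0.0753/0.160)·ln[(0.0753+0.160·1.76)/(0.0753+0.160·0.649)] = 0.4706·ln(0.3569/0.1792) = 0.3242 mol/dm³.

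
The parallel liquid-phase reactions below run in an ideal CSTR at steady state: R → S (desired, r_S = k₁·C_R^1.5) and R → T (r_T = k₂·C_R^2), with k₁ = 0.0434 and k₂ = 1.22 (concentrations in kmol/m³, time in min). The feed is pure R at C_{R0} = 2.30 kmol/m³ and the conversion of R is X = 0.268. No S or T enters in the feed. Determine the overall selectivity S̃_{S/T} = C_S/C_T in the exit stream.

Exit C_R = C_{R0}(1−X) = 2.30×0.732 = 1.684 kmol/m³.
In a CSTR the entire volume is at exit conditions, so r_S = 0.0434×1.684^1.5 = 0.09481 and r_T = 1.22×1.684^2 = 3.458.
Overall selectivity = C_S/C_T = r_Sτ/(r_Tτ) = r_S/r_T = 0.0274.

0.0274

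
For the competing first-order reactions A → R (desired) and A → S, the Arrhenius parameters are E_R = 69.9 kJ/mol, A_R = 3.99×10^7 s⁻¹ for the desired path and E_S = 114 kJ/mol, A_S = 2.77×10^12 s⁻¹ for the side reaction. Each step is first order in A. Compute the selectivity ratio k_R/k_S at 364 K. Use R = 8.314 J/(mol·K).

Since both paths have the same order in A, the concentration cancels and S_{R/S} = k_R/k_S = (A_R/A_S)·exp[(E_S−E_R)/(RT)].
(E_S−E_R)/(RT) = (114−69.9)×10³/(8.314×364) = 44100/3026 = 14.57.
k_R/k_S = (3.99×10^7/2.77×10^12)·exp(14.57) = 1.440×10^-5 × 2.131×10^6 = 30.7.

30.7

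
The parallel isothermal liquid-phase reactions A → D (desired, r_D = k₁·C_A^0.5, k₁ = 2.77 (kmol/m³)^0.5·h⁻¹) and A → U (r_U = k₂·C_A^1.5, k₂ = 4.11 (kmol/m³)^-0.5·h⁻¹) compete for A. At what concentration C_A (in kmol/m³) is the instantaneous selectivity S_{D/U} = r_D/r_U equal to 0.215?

S_{D/U} = (k₁/k₂)·C_A⁻¹ ⇒ C_A = (S·k₂/k₁)^(-1).
= (0.215×4.11/2.77)^(-1) = (0.3190)^(-1) = 3.13 kmol/m³.

3.13 kmol/m³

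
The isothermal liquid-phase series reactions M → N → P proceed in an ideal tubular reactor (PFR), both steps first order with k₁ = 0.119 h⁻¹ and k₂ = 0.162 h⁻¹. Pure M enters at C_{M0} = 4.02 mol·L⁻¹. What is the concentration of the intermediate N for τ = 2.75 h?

For first-order series with pure M initially, C_N(τ) = k₁C_{M0}/(k₂−k₁)·(e^(−k₁τ) − e^(−k₂τ)).
e^(−k₁τ) = e^(−0.119×2.75) = e^(−0.3272) = 0.7209; e^(−k₂τ) = e^(−0.4455) = 0.6405.
C_N = 0.119×4.02/(0.162−0.119) × (0.7209−0.6405) = 11.13×0.08040 = 0.8945 mol·L⁻¹.

0.894 mol·L⁻¹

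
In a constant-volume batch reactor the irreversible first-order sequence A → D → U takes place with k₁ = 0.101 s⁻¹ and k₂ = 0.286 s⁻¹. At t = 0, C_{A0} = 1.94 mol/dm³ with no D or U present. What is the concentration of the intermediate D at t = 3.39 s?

Solving the coupled first-order balances gives C_D(t) = [k₁/(k₂−k₁)]·C_{A0}·(e^(−k₁t) − e^(−k₂t)).
e^(−k₁t) = e^(−0.101×3.39) = e^(−0.3424) = 0.7101; e^(−k₂t) = e^(−0.9695) = 0.3793.
C_D = 0.101×1.94/(0.286−0.101) × (0.7101−0.3793) = 1.059×0.3308 = 0.3504 mol/dm³.

0.350 mol/dm³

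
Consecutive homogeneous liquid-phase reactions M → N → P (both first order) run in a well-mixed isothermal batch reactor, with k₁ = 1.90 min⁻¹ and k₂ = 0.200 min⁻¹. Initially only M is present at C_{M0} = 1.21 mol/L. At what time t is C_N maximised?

1.32 min

Setting dC_N/dt = 0 gives t_opt = ln(k₂/k₁)/(k₂−k₁).
= ln(0.200/1.90)/(0.200−1.90) = ln(0.1053)/-1.700 = -2.251/-1.700 = 1.32 min.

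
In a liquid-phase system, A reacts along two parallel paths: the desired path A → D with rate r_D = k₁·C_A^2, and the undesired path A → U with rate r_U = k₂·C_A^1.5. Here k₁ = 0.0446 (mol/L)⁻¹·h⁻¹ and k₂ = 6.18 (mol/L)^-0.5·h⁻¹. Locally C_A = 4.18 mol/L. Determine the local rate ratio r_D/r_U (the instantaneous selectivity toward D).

S_{D/U} = r_D/r_U = (k₁·C_A^2)/(k₂·C_A^1.5) = (k₁/k₂)·C_A^0.5.
= (0.0446×4.180^2) / (6.18×4.180^1.5) = 0.7793/52.81 = 0.0148.
Since the desired path is higher order in A, keeping C_A high (PFR or concentrated feed) favours D.

0.0148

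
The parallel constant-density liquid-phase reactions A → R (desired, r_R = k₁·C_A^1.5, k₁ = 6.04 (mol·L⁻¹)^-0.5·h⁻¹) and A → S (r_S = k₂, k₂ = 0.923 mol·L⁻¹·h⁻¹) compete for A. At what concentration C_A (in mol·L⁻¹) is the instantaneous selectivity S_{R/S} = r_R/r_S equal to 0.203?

0.0987 mol·L⁻¹

S_{R/S} = (k₁/k₂)·C_A^1.5 ⇒ C_A = (S·k₂/k₁)^(1/1.5).
= (0.203×0.923/6.04)^(0.6667) = (0.03102)^(0.6667) = 0.0987 mol·L⁻¹.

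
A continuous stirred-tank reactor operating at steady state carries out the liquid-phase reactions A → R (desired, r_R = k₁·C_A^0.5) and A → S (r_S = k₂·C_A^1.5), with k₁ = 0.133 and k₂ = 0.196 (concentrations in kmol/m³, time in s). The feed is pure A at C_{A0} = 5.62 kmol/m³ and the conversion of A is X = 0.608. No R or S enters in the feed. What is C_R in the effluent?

0.805 kmol/m³

Exit C_A = C_{A0}(1−X) = 5.62×0.392 = 2.203 kmol/m³.
In a CSTR the entire volume is at exit conditions, so r_R = 0.133×2.203^0.5 = 0.1974 and r_S = 0.196×2.203^1.5 = 0.6409.
Fraction of consumed A going to R: r_R/(r_R+r_S) = 0.2355.
C_R = 0.2355·C_{A0}·X = 0.2355×5.62×0.608 = 0.805 kmol/m³.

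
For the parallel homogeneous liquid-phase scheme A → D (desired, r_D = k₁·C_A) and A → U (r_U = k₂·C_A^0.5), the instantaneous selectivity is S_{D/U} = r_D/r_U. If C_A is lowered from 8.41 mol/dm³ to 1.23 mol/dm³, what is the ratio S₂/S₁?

S_{D/U} = (k₁/k₂)·C_A^0.5, so S₂/S₁ = (C_{A,2}/C_{A,1})^0.5.
= (1.23/8.41)^0.5 = (0.1463)^0.5 = 0.382.
Selectivity toward D falls as C_A falls — high-concentration operation is favoured.

0.382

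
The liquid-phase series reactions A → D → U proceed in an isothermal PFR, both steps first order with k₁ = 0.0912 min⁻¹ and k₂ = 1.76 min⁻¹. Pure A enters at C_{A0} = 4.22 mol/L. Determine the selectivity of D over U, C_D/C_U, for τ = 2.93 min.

The intermediate concentration in a first-order A→B→C sequence is C_D = k₁C_{A0}(e^(−k₁τ) − e^(−k₂τ))/(k₂−k₁).
e^(−k₁τ) = e^(−0.0912×2.93) = e^(−0.2672) = 0.7655; e^(−k₂τ) = e^(−5.157) = 0.005760.
C_D = 0.0912×4.22/(1.76−0.0912) × (0.7655−0.005760) = 0.2306×0.7597 = 0.1752 mol/L.
C_A = C_{A0}e^(−k₁τ) = 3.230 mol/L, so C_U = C_{A0}−C_A−C_D = 0.8143 mol/L; C_D/C_U = 0.215.

0.215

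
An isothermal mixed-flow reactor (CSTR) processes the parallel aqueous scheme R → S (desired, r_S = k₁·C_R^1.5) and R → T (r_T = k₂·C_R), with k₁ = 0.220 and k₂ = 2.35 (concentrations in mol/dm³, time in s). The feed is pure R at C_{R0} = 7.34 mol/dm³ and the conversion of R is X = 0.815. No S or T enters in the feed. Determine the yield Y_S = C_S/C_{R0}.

0.0802

Exit C_R = C_{R0}(1−X) = 7.34×0.185 = 1.358 mol/dm³.
In a CSTR the entire volume is at exit conditions, so r_S = 0.220×1.358^1.5 = 0.3481 and r_T = 2.35×1.358 = 3.191.
Fraction of consumed R going to S: r_S/(r_S+r_T) = 0.09836.
C_S = 0.09836·C_{R0}·X = 0.09836×7.34×0.815 = 0.588 mol/dm³; Y_S = C_S/C_{R0} = 0.0802.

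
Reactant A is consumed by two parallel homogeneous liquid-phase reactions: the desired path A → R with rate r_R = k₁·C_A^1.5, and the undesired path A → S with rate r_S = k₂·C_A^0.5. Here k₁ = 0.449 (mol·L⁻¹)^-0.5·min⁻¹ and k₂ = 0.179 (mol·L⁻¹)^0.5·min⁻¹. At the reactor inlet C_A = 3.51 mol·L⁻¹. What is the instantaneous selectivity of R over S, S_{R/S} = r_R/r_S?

8.80

S_{R/S} = r_R/r_S = (k₁·C_A^1.5)/(k₂·C_A^0.5) = (k₁/k₂)·C_A.
= (0.449×3.510^1.5) / (0.179×3.510^0.5) = 2.953/0.3354 = 8.80.
Since the desired path is higher order in A, keeping C_A high (PFR or concentrated feed) favours R.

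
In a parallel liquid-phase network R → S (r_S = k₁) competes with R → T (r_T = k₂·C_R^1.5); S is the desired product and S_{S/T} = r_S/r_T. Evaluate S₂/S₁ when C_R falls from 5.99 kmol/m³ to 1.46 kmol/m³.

8.31

S_{S/T} = (k₁/k₂)·C_R^-1.5, so S₂/S₁ = (C_{R,2}/C_{R,1})^-1.5.
= (1.46/5.99)^(-1.5) = (0.2437)^(-1.5) = 8.31.
Selectivity toward S rises as C_R falls — low-concentration operation is favoured.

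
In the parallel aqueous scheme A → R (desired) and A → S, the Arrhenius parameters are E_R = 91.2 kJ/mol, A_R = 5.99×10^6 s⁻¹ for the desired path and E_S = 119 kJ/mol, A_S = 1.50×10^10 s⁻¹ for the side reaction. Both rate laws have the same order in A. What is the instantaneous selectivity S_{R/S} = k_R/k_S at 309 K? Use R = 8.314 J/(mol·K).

20.0

With equal orders, S_{R/S} = k_R/k_S = (A_R/A_S)·exp[(E_S−E_R)/(RT)].
(E_S−E_R)/(RT) = (119−91.2)×10³/(8.314×309) = 27800/2569 = 10.82.
k_R/k_S = (5.99×10^6/1.50×10^10)·exp(10.82) = 3.993×10^-4 × 50072 = 20.0.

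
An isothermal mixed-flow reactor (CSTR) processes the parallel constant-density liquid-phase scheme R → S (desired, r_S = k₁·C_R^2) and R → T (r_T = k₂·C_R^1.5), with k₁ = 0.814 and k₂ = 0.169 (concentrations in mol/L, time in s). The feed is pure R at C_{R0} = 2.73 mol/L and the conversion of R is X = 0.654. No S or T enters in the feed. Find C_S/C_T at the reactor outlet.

4.68

Exit C_R = C_{R0}(1−X) = 2.73×0.346 = 0.9446 mol/L.
Rates in a CSTR are evaluated at the outlet concentration: r_S = 0.814×0.9446^2 = 0.7263, r_T = 0.169×0.9446^1.5 = 0.1551.
Overall selectivity = C_S/C_T = r_Sτ/(r_Tτ) = r_S/r_T = 4.68.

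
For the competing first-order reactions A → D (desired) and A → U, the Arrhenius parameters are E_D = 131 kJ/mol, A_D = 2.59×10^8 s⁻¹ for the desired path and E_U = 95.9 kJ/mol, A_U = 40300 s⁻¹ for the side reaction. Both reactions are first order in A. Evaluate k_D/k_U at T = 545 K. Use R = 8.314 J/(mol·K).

Since both paths have the same order in A, the concentration cancels and S_{D/U} = k_D/k_U = (A_D/A_U)·exp[(E_U−E_D)/(RT)].
(E_U−E_D)/(RT) = (95.9−131)×10³/(8.314×545) = -35100/4531 = -7.746.
k_D/k_U = (2.59×10^8/40300)·exp(-7.746) = 6427 × 4.323×10^-4 = 2.78.
Since E_D > E_U, raising the temperature improves selectivity toward D.

2.78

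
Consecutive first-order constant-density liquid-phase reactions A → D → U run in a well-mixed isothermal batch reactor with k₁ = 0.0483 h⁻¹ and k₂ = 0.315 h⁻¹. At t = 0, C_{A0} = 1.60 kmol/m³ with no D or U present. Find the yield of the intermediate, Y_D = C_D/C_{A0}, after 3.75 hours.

The intermediate concentration in a first-order A→B→C sequence is C_D = k₁C_{A0}(e^(−k₁t) − e^(−k₂t))/(k₂−k₁).
e^(−k₁t) = e^(−0.0483×3.75) = e^(−0.1811) = 0.8343; e^(−k₂t) = e^(−1.181) = 0.3069.
C_D = 0.0483×1.60/(0.315−0.0483) × (0.8343−0.3069) = 0.2898×0.5274 = 0.1528 kmol/m³.
Y_D = C_D/C_{A0} = 0.1528/1.60 = 0.0955.

0.0955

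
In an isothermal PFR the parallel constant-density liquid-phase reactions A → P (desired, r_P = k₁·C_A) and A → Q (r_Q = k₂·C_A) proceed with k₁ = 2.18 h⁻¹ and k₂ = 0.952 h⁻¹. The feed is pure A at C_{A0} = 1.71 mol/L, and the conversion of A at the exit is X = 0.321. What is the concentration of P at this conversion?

C_A = C_{A0}(1−X) = 1.161 mol/L.
Both paths are first order in A, so the instantaneous fraction to P is constant: dC_P/d(−C_A) = k₁/(k₁+k₂) = 0.6960.
C_P = 0.6960·(C_{A0}−C_A) = 0.6960×0.5489 = 0.382 mol/L.

0.382 mol/L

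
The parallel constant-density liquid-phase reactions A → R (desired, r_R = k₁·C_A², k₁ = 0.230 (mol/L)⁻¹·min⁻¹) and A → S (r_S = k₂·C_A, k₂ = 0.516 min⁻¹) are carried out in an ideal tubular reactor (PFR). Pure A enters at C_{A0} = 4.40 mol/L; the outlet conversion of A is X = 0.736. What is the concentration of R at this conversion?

C_A = C_{A0}(1−X) = 1.162 mol/L.
Along a PFR/batch, dC_S/dC_A = −r_S/(r_R+r_S) = −k₂/(k₂+k₁·C_A).
Integrating from C_{A0} to C_A: C_S = (0.516/0.230)·ln[(0.516+0.230·4.40)/(0.516+0.230·1.16)] = 2.243·ln(1.528/0.7832) = 1.499 mol/L.
Then C_R = (C_{A0}−C_A) − C_S = 3.238 − 1.499 = 1.739 mol/L.

1.74 mol/L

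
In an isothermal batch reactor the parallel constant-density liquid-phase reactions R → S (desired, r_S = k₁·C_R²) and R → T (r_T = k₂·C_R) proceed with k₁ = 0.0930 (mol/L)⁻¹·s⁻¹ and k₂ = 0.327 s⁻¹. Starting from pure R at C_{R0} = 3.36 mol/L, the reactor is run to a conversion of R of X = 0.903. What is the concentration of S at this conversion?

C_R = C_{R0}(1−X) = 0.3259 mol/L.
Along a PFR/batch, dC_T/dC_R = −r_T/(r_S+r_T) = −k₂/(k₂+k₁·C_R).
Integrating from C_{R0} to C_R: C_T = (0.327/0.0930)·ln[(0.327+0.0930·3.36)/(0.327+0.0930·0.326)] = 3.516·ln(0.6395/0.3573) = 2.047 mol/L.
Then C_S = (C_{R0}−C_R) − C_T = 3.034 − 2.047 = 0.9875 mol/L.

0.988 mol/L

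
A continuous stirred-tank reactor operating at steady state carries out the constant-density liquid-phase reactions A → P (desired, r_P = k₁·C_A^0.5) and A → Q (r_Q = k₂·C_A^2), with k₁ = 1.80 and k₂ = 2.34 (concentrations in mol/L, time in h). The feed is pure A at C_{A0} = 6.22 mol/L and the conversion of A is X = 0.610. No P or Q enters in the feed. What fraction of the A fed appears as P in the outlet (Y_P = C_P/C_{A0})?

0.103

Exit C_A = C_{A0}(1−X) = 6.22×0.390 = 2.426 mol/L.
In a CSTR the entire volume is at exit conditions, so r_P = 1.80×2.426^0.5 = 2.803 and r_Q = 2.34×2.426^2 = 13.77.
Fraction of consumed A going to P: r_P/(r_P+r_Q) = 0.1692.
C_P = 0.1692·C_{A0}·X = 0.1692×6.22×0.610 = 0.642 mol/L; Y_P = C_P/C_{A0} = 0.103.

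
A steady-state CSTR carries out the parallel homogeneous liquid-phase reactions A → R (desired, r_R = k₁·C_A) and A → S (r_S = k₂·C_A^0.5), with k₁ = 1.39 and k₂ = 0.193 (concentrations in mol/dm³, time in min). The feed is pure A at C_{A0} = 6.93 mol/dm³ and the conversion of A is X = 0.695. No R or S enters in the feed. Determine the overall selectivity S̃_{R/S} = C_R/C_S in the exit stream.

10.5

Exit C_A = C_{A0}(1−X) = 6.93×0.305 = 2.114 mol/dm³.
A CSTR operates uniformly at the exit composition, giving r_R = 2.938 and r_S = 0.2806 (each k·C_A^n at C_A = 2.114).
Overall selectivity = C_R/C_S = r_Rτ/(r_Sτ) = r_R/r_S = 10.5.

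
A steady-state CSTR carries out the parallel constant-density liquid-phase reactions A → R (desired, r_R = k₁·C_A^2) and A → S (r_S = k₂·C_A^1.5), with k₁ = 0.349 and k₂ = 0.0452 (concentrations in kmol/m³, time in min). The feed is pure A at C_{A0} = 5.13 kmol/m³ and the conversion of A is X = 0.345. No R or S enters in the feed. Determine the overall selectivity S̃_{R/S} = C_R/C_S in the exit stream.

Exit C_A = C_{A0}(1−X) = 5.13×0.655 = 3.360 kmol/m³.
A CSTR operates uniformly at the exit composition, giving r_R = 3.940 and r_S = 0.2784 (each k·C_A^n at C_A = 3.360).
Overall selectivity = C_R/C_S = r_Rτ/(r_Sτ) = r_R/r_S = 14.2.

14.2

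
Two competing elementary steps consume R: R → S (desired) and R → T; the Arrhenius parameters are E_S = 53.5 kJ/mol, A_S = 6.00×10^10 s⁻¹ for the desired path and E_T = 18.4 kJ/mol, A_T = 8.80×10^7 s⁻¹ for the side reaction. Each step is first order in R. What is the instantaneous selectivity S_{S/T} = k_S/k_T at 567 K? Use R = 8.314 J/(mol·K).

With equal orders, S_{S/T} = k_S/k_T = (A_S/A_T)·exp[(E_T−E_S)/(RT)].
(E_T−E_S)/(RT) = (18.4−53.5)×10³/(8.314×567) = -35100/4714 = -7.446.
k_S/k_T = (6.00×10^10/8.80×10^7)·exp(-7.446) = 681.8 × 5.839×10^-4 = 0.398.

0.398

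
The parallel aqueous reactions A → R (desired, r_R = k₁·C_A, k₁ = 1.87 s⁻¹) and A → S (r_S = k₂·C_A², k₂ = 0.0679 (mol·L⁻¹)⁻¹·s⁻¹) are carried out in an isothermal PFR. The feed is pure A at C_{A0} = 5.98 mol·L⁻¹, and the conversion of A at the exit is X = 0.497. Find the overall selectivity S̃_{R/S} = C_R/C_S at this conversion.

C_A = C_{A0}(1−X) = 3.008 mol·L⁻¹.
Along a PFR/batch, dC_R/dC_A = −r_R/(r_R+r_S) = −k₁/(k₁+k₂·C_A).
Integrating from C_{A0} to C_A: C_R = (1.87/0.0679)·ln[(1.87+0.0679·5.98)/(1.87+0.0679·3.01)] = 27.54·ln(2.276/2.074) = 2.557 mol·L⁻¹.
C_S = (C_{A0}−C_A)−C_R = 0.4151 mol·L⁻¹; S̃_{R/S} = 2.557/0.4151 = 6.16.

6.16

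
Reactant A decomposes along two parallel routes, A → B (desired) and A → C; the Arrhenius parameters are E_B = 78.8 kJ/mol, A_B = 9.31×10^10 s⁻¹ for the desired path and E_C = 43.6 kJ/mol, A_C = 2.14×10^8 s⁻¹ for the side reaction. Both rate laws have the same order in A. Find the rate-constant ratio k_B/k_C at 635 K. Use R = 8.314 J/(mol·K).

0.553

Since both paths have the same order in A, the concentration cancels and S_{B/C} = k_B/k_C = (A_B/A_C)·exp[(E_C−E_B)/(RT)].
(E_C−E_B)/(RT) = (43.6−78.8)×10³/(8.314×635) = -35200/5279 = -6.667.
k_B/k_C = (9.31×10^10/2.14×10^8)·exp(-6.667) = 435.0 × 0.001272 = 0.553.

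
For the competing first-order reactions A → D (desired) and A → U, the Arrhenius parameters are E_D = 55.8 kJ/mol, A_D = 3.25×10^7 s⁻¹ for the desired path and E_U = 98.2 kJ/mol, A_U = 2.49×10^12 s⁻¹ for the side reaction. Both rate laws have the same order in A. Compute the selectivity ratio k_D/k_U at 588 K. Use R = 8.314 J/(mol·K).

Since both paths have the same order in A, the concentration cancels and S_{D/U} = k_D/k_U = (A_D/A_U)·exp[(E_U−E_D)/(RT)].
(E_U−E_D)/(RT) = (98.2−55.8)×10³/(8.314×588) = 42400/4889 = 8.673.
k_D/k_U = (3.25×10^7/2.49×10^12)·exp(8.673) = 1.305×10^-5 × 5844 = 0.0763.
Since E_D < E_U, lowering the temperature improves selectivity toward D.

0.0763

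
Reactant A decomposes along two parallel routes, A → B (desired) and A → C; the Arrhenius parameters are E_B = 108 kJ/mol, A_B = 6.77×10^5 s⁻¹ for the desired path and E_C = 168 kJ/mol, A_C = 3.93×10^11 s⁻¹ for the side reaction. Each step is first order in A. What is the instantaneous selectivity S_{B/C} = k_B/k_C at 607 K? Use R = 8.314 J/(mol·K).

0.251

k_B/k_C = (A_B/A_C)·exp[−(E_B−E_C)/(RT)] = (A_B/A_C)·exp[(E_C−E_B)/(RT)].
(E_C−E_B)/(RT) = (168−108)×10³/(8.314×607) = 60000/5047 = 11.89.
k_B/k_C = (6.77×10^5/3.93×10^11)·exp(11.89) = 1.723×10^-6 × 1.457×10^5 = 0.251.
Since E_B < E_C, lowering the temperature improves selectivity toward B.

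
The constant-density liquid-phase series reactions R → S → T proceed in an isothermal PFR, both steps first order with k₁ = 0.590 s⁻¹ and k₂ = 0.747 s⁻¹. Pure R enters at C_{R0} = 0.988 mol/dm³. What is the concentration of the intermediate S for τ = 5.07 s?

Solving the coupled first-order balances gives C_S(τ) = [k₁/(k₂−k₁)]·C_{R0}·(e^(−k₁τ) − e^(−k₂τ)).
e^(−k₁τ) = e^(−0.590×5.07) = e^(−2.991) = 0.05022; e^(−k₂τ) = e^(−3.787) = 0.02266.
C_S = 0.590×0.988/(0.747−0.590) × (0.05022−0.02266) = 3.713×0.02757 = 0.1023 mol/dm³.

0.102 mol/dm³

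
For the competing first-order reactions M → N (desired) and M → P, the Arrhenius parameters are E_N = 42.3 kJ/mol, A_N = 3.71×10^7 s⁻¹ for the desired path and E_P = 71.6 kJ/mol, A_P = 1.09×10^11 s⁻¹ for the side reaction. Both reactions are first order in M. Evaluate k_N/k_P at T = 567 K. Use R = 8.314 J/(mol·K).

With equal orders, S_{N/P} = k_N/k_P = (A_N/A_P)·exp[(E_P−E_N)/(RT)].
(E_P−E_N)/(RT) = (71.6−42.3)×10³/(8.314×567) = 29300/4714 = 6.215.
k_N/k_P = (3.71×10^7/1.09×10^11)·exp(6.215) = 3.404×10^-4 × 500.4 = 0.170.
Since E_N < E_P, lowering the temperature improves selectivity toward N.

0.170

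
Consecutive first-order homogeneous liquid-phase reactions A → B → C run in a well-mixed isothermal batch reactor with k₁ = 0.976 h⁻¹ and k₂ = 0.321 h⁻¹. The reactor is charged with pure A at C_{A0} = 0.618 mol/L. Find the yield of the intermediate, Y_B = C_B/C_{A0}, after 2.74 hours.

0.516

For first-order series with pure A initially, C_B(t) = k₁C_{A0}/(k₂−k₁)·(e^(−k₁t) − e^(−k₂t)).
e^(−k₁t) = e^(−0.976×2.74) = e^(−2.674) = 0.06896; e^(−k₂t) = e^(−0.8795) = 0.4150.
C_B = 0.976×0.618/(0.321−0.976) × (0.06896−0.4150) = (-0.9209)×(-0.3460) = 0.3186 mol/L.
Y_B = C_B/C_{A0} = 0.3186/0.618 = 0.516.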